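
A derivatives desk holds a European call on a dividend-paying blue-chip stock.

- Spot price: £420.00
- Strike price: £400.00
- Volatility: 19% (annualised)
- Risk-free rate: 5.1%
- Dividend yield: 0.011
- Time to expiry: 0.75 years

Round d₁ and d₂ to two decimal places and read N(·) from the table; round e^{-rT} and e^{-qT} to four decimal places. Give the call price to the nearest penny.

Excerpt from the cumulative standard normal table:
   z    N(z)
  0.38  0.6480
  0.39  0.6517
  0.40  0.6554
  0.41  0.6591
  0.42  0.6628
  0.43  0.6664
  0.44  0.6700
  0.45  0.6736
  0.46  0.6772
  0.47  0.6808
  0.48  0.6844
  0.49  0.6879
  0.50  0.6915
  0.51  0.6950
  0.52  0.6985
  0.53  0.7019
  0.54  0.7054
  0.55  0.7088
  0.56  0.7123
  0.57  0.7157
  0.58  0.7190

σ√T = 0.19 × 0.8660 = 0.1645
d₁ = [ln(420/400) + (0.051 − 0.011 + 0.19²/2)·0.75] / 0.1645 = [0.0488 + 0.0435] / 0.1645 = 0.5611 → 0.56
d₂ = d₁ − σ√T = 0.5611 − 0.1645 = 0.3966 → 0.40
e^(−qT) = e^(−0.011·0.75) = 0.9918;  e^(−rT) = e^(−0.051·0.75) = 0.9625
C = 420·0.9918·N(0.56) − 400·0.9625·N(0.40) = 420·0.9918·0.7123 − 400·0.9625·0.6554 = 296.7128 − 252.3290 = 44.3838

£44.38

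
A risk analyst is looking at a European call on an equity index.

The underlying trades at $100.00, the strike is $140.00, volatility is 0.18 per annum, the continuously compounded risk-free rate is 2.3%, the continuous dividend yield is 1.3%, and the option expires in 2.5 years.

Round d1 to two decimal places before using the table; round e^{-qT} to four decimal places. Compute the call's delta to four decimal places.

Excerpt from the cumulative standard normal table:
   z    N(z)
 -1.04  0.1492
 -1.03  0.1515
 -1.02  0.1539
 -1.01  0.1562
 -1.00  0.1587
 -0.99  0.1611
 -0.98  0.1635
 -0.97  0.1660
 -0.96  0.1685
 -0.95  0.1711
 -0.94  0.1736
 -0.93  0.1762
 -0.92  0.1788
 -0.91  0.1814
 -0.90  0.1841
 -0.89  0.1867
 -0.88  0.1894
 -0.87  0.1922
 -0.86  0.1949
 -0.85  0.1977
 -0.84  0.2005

0.1656

σ√T = 0.18·√2.5 = 0.2846
d₁ = [ln(100/140) + (0.023 − 0.013 + ½·0.18²)·2.5] / (σ√T) = (-0.3365 + 0.0655) / 0.2846 = -0.9521 → -0.95
N(d₁) = N(-0.95) = 0.1711
Δ_call = e^(−qT)·N(d₁) = 0.9680·0.1711 = 0.1656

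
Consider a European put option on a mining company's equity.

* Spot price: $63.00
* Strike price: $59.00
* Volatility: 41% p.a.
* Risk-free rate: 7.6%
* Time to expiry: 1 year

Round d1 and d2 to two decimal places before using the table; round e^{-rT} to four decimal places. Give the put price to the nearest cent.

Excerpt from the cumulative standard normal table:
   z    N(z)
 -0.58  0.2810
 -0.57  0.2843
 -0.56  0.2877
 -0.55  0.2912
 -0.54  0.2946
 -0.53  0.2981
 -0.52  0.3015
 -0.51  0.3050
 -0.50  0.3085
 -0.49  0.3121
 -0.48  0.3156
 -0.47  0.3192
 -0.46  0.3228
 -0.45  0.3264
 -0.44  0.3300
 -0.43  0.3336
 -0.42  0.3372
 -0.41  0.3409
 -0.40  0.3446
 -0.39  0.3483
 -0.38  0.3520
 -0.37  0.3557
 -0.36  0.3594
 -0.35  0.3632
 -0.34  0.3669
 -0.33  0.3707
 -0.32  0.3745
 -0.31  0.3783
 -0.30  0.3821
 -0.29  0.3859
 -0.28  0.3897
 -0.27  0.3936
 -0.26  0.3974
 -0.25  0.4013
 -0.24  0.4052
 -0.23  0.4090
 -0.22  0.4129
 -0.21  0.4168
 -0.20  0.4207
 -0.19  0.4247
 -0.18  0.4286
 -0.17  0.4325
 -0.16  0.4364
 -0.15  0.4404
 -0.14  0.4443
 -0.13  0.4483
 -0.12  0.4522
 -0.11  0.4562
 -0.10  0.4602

$5.95

T = 1;  σ√T = 0.4100
ln(S/K) + (r + σ²/2)T = ln(63/59) + (0.076 + 0.41²/2)·1 = 0.0656 + 0.1600 = 0.2256
d₁ = 0.2256 / 0.4100 = 0.5504 ⇒ 0.55
d₂ = d₁ − σ√T = 0.5504 − 0.4100 = 0.1404 ⇒ 0.14
exp(−rT) = exp(−0.076·1) = 0.9268
P = 59·0.9268·N(-0.14) − 63·N(-0.55) = 59·0.9268·0.4443 − 63·0.2912 = 24.2949 − 18.3456 = 5.9493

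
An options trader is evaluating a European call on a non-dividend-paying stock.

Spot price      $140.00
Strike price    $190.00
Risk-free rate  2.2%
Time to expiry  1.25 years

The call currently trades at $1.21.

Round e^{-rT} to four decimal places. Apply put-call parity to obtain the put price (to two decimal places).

$46.06

exp(−rT) = exp(−0.022·1.25) = 0.9729
Put-call parity: C − P = S − K·e^(−rT) = 140 − 190·0.9729 = 140 − 184.8510 = -44.8510
P = C − (C − P) = 1.21 − (-44.8510) = 46.0610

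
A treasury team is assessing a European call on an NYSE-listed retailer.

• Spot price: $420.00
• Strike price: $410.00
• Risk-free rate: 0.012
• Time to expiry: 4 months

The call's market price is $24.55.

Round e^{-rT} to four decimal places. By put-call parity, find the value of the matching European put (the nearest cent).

$12.91

e^(−rT) = e^(−0.012·0.3333) = 0.9960
Put-call parity: C − P = S − K·e^(−rT) = 420 − 410·0.9960 = 420 − 408.3600 = 11.6400
P = C − (C − P) = 24.55 − (11.6400) = 12.9100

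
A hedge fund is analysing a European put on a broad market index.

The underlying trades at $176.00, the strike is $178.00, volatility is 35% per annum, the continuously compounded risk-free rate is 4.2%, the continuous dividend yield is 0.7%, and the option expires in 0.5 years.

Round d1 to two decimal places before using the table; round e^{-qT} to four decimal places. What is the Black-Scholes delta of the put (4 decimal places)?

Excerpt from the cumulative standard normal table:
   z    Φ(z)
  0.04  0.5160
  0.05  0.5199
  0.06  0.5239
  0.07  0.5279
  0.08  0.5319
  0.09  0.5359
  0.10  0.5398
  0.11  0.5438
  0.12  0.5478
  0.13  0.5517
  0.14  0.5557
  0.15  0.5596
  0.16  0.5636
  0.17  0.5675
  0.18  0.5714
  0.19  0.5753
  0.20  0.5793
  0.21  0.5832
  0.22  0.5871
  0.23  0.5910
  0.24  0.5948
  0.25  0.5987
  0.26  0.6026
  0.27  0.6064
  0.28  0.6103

σ√T = 0.35 × 0.7071 = 0.2475
d₁ = [ln(176/178) + (0.042 − 0.007 + ½·0.35²)·0.5] / (σ√T) = (-0.0113 + 0.0481) / 0.2475 = 0.1488 ≈ 0.15
N(d₁) = N(0.15) = 0.5596
Δ_put = e^(−qT)·(N(d₁) − 1) = 0.9965·(0.5596 − 1) = -0.4389

-0.4389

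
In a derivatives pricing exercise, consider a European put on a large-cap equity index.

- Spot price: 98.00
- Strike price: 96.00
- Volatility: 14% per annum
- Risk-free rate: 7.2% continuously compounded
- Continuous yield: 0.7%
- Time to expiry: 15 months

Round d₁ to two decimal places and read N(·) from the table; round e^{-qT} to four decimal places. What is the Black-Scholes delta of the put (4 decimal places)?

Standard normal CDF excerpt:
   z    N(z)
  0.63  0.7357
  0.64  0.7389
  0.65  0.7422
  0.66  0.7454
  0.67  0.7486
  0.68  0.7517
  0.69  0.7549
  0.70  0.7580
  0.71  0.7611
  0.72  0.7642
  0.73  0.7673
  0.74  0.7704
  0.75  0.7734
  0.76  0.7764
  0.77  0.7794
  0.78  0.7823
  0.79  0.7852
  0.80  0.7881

-0.2307

σ√T = 0.14·√1.25 = 0.1565
d₁ = [ln(98/96) + (0.072 − 0.007 + ½·0.14²)·1.25] / (σ√T) = (0.0206 + 0.0935) / 0.1565 = 0.7291 ≈ 0.73
N(d₁) = N(0.73) = 0.7673
Δ_put = exp(−qT)·(N(d₁) − 1) = 0.9913·(0.7673 − 1) = -0.2307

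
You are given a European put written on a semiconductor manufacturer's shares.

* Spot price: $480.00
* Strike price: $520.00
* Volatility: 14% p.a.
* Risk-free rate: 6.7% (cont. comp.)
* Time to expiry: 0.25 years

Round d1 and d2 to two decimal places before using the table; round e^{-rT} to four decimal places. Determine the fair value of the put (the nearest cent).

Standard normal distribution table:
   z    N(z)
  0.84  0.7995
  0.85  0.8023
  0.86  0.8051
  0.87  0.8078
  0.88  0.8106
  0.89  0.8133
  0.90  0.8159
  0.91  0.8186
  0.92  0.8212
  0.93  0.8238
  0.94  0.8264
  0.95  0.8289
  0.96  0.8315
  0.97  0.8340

σ√T = 0.14·√0.25 = 0.0700
ln(S/K) + (r + σ²/2)T = ln(480/520) + (0.067 + 0.14²/2)·0.25 = -0.0800 + 0.0192 = -0.0608
d₁ = -0.0608 / 0.0700 = -0.8692 which rounds to -0.87
d₂ = d₁ − σ√T = -0.8692 − 0.0700 = -0.9392 which rounds to -0.94
e^(−rT) = e^(−0.067·0.25) = 0.9834
P = 520·0.9834·N(0.94) − 480·N(0.87) = 520·0.9834·0.8264 − 480·0.8078 = 422.5945 − 387.7440 = 34.8505

$34.85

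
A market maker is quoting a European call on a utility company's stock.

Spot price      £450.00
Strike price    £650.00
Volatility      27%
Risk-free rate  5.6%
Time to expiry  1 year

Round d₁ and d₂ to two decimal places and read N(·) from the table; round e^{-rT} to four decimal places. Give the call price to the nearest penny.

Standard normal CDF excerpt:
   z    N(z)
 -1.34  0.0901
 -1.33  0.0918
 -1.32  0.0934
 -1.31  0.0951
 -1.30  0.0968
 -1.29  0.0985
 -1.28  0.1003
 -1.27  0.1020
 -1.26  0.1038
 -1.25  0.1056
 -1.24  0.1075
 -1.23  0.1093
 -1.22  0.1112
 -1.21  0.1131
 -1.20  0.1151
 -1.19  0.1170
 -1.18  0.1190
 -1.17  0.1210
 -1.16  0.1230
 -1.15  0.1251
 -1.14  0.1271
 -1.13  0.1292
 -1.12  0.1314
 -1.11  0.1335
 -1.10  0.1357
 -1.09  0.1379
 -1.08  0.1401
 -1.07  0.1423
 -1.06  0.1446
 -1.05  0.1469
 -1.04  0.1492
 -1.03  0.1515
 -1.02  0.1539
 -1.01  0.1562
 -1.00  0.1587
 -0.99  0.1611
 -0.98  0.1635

£8.72

σ√T = 0.27·√1 = 0.2700
d₁ = [ln(450/650) + (0.056 + ½·0.27²)·1] / (σ√T) = (-0.3677 + 0.0925) / 0.2700 = -1.0195 ⇒ -1.02
d₂ = -1.0195 − 0.2700 = -1.2895 ⇒ -1.29
e^(−rT) = e^(−0.056·1) = 0.9455
N(d₁) = N(-1.02) = 0.1539;  N(d₂) = N(-1.29) = 0.0985
C = 450·0.1539 − 650·0.9455·0.0985 = 69.2550 − 60.5356 = 8.7194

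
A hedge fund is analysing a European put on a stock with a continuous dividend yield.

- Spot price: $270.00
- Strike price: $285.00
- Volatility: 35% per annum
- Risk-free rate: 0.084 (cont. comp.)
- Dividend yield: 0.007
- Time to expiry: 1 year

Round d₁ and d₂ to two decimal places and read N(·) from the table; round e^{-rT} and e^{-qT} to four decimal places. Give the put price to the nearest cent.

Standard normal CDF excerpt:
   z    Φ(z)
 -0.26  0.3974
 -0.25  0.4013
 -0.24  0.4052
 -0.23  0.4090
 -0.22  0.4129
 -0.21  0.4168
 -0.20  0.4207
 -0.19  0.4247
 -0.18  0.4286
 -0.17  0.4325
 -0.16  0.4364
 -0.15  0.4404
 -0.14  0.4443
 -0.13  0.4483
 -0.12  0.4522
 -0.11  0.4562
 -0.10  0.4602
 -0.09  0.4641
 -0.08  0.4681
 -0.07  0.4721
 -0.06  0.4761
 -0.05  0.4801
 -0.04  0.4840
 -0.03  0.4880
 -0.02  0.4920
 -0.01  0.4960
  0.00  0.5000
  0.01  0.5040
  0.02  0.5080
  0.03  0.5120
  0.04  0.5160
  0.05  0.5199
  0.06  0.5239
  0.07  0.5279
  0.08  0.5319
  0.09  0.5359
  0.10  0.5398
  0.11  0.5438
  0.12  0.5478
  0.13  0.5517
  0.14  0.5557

$33.85

σ√T = 0.35·√1 = 0.3500
d₁ = [ln(270/285) + (0.084 − 0.007 + 0.35²/2)·1] / 0.3500 = [-0.0541 + 0.1382] / 0.3500 = 0.2405 ⇒ 0.24
d₂ = d₁ − σ√T = 0.2405 − 0.3500 = -0.1095 ⇒ -0.11
exp(−qT) = exp(−0.007·1) = 0.9930;  exp(−rT) = exp(−0.084·1) = 0.9194
P = 285·0.9194·N(0.11) − 270·0.9930·N(-0.24) = 285·0.9194·0.5438 − 270·0.9930·0.4052 = 142.4914 − 108.6382 = 33.8532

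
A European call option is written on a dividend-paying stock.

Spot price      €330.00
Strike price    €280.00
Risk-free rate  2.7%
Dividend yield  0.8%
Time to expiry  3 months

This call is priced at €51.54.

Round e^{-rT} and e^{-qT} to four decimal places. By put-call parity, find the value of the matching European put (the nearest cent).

€0.32

e^(−qT) = e^(−0.008·0.25) = 0.9980;  e^(−rT) = e^(−0.027·0.25) = 0.9933
Put-call parity: C − P = S·e^(−qT) − K·e^(−rT) = 330·0.9980 − 280·0.9933 = 329.3400 − 278.1240 = 51.2160
P = C − (C − P) = 51.54 − (51.2160) = 0.3240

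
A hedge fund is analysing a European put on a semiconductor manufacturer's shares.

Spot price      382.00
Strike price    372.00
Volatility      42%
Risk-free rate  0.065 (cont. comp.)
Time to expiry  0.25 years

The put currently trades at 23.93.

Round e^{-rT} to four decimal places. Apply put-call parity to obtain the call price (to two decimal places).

39.92

e^(−rT) = e^(−0.065·0.25) = 0.9839
Put-call parity: C − P = S − K·e^(−rT) = 382 − 372·0.9839 = 382 − 366.0108 = 15.9892
C = P + (C − P) = 23.93 + (15.9892) = 39.9192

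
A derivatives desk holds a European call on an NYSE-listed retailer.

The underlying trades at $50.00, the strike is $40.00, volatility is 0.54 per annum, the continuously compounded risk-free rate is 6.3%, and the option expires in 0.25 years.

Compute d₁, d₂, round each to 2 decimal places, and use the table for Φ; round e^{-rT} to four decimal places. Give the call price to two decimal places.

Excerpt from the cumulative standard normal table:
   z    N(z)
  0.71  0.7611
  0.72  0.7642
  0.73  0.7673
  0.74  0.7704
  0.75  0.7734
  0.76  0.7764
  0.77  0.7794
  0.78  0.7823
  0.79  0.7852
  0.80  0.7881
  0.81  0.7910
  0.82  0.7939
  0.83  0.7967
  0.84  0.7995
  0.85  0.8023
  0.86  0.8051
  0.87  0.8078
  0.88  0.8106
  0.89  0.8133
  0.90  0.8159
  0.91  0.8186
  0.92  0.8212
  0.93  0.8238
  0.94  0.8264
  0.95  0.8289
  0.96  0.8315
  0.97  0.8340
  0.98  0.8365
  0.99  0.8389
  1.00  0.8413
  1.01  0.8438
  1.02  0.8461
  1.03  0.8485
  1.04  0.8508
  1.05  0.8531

$11.85

σ√T = 0.54·√0.25 = 0.2700
d₁ = [ln(50/40) + (0.063 + 0.54²/2)·0.25] / 0.2700 = [0.2231 + 0.0522] / 0.2700 = 1.0198 ≈ 1.02
d₂ = d₁ − σ√T = 1.0198 − 0.2700 = 0.7498 ≈ 0.75
exp(−rT) = exp(−0.063·0.25) = 0.9844
N(d₁) = N(1.02) = 0.8461;  N(d₂) = N(0.75) = 0.7734
C = 50·0.8461 − 40·0.9844·0.7734 = 42.3050 − 30.4534 = 11.8516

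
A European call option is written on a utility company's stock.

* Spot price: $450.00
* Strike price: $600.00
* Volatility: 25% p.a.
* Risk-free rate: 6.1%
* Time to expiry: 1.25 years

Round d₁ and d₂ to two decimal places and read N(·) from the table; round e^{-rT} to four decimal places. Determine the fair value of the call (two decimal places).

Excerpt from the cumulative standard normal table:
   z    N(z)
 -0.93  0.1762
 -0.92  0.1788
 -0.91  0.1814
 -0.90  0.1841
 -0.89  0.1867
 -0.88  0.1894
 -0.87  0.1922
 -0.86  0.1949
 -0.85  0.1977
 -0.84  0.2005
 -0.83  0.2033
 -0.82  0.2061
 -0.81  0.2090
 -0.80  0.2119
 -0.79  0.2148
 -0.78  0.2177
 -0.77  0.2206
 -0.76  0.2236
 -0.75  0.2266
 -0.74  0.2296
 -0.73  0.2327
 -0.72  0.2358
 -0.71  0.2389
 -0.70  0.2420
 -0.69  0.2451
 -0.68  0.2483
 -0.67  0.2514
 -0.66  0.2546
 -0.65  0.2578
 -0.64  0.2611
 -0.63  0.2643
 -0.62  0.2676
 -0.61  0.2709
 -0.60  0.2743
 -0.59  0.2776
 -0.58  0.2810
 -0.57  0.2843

$18.07

σ√T = 0.25·√1.25 = 0.2795
d₁ = [ln(450/600) + (0.061 + 0.25²/2)·1.25] / 0.2795 = [-0.2877 + 0.1153] / 0.2795 = -0.6167 which rounds to -0.62
d₂ = d₁ − σ√T = -0.6167 − 0.2795 = -0.8962 which rounds to -0.90
exp(−rT) = exp(−0.061·1.25) = 0.9266
N(d₁) = N(-0.62) = 0.2676;  N(d₂) = N(-0.90) = 0.1841
C = 450·0.2676 − 600·0.9266·0.1841 = 120.4200 − 102.3522 = 18.0678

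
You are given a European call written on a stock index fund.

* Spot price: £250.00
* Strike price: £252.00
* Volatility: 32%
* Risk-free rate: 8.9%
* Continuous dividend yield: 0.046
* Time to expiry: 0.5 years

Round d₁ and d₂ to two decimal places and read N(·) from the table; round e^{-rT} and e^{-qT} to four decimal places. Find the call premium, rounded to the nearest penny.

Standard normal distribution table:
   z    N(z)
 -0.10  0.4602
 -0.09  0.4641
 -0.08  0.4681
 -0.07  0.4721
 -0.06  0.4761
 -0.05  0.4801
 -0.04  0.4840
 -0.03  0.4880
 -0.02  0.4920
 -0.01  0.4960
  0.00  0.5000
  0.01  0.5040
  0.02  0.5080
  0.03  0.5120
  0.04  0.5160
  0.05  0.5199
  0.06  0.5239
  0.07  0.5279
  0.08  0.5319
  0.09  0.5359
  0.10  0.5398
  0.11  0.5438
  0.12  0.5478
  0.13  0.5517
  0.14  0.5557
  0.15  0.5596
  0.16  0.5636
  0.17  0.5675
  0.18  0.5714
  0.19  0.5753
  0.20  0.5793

σ√T = 0.32·√0.5 = 0.2263
d₁ = [ln(250/252) + (0.089 − 0.046 + ½·0.32²)·0.5] / (σ√T) = (-0.0080 + 0.0471) / 0.2263 = 0.1729 → 0.17
d₂ = 0.1729 − 0.2263 = -0.0533 → -0.05
e^(−qT) = e^(−0.046·0.5) = 0.9773;  e^(−rT) = e^(−0.089·0.5) = 0.9565
N(d₁) = N(0.17) = 0.5675;  N(d₂) = N(-0.05) = 0.4801
C = 250·0.9773·0.5675 − 252·0.9565·0.4801 = 138.6544 − 115.7223 = 22.9321

£22.93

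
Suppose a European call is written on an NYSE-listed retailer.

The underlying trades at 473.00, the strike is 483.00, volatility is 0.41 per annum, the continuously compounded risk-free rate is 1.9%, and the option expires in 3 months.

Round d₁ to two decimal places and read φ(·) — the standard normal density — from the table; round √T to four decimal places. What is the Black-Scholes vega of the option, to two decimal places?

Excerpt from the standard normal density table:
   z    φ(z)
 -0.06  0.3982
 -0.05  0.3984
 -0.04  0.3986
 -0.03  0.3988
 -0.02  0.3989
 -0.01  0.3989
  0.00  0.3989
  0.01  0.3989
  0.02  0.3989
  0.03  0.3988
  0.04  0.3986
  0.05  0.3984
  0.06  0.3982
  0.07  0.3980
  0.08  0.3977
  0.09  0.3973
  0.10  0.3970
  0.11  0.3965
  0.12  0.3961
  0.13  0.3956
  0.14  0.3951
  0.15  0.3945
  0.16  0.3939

σ√T = 0.41 × 0.5000 = 0.2050
d₁ = [ln(473/483) + (0.019 + 0.41²/2)·0.25] / 0.2050 = [-0.0209 + 0.0258] / 0.2050 = 0.0236 ⇒ 0.02
√T = √0.25 = 0.5000
φ(d₁) = φ(0.02) = 0.3989
vega = S·φ(d₁)·√T = 473·0.3989·0.5000 = 94.3398

94.34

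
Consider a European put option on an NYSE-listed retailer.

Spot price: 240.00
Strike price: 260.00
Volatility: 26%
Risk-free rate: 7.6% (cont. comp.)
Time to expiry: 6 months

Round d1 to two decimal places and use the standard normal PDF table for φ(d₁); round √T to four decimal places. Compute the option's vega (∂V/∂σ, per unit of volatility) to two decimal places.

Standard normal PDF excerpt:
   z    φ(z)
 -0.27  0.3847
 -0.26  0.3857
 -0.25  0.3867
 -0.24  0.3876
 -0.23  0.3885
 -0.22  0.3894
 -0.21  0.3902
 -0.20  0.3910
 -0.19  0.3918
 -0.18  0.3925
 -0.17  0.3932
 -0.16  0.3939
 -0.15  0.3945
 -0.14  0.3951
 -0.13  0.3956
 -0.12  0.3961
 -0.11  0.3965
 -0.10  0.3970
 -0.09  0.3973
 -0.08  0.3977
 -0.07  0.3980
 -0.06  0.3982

σ√T = 0.26·√0.5 = 0.1838
d₁ = [ln(240/260) + (0.076 + 0.26²/2)·0.5] / 0.1838 = [-0.0800 + 0.0549] / 0.1838 = -0.1368 → -0.14
√T = √0.5 = 0.7071
φ(d₁) = φ(-0.14) = 0.3951
vega = S·φ(d₁)·√T = 240·0.3951·0.7071 = 67.0501

67.05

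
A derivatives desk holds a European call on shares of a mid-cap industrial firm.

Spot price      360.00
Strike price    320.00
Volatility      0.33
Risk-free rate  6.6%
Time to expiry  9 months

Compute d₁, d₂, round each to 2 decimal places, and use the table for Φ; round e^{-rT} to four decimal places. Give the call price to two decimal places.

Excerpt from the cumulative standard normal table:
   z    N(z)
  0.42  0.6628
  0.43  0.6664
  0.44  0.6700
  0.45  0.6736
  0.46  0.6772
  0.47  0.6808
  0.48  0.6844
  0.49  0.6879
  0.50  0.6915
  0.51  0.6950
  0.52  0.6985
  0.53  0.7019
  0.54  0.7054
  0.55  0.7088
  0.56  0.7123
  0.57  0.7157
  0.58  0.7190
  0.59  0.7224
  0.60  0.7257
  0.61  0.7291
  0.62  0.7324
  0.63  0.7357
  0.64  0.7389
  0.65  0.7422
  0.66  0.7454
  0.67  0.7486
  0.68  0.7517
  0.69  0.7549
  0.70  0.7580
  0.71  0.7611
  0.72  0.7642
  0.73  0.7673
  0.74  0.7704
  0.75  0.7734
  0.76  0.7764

72.18

σ√T = 0.33 × 0.8660 = 0.2858
d₁ = [ln(360/320) + (0.066 + 0.33²/2)·0.75] / 0.2858 = [0.1178 + 0.0903] / 0.2858 = 0.7282 ≈ 0.73
d₂ = d₁ − σ√T = 0.7282 − 0.2858 = 0.4424 ≈ 0.44
exp(−rT) = exp(−0.066·0.75) = 0.9517
C = 360·N(0.73) − 320·0.9517·N(0.44) = 360·0.7673 − 320·0.9517·0.6700 = 276.2280 − 204.0445 = 72.1835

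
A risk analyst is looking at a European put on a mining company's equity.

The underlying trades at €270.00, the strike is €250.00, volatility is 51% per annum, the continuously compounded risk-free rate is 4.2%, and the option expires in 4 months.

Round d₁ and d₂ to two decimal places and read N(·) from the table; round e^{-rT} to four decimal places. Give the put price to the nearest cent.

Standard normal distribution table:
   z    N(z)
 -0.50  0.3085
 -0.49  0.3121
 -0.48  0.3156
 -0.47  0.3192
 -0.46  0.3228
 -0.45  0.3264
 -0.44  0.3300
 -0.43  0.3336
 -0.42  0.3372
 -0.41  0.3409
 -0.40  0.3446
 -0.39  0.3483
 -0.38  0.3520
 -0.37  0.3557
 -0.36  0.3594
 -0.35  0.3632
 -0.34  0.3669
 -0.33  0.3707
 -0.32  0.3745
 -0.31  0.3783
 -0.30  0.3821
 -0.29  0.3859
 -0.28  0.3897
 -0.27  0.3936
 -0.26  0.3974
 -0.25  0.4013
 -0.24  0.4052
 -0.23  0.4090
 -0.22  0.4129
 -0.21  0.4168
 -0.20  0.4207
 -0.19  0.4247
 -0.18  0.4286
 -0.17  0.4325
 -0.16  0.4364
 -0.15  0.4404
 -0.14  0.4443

€20.43

σ√T = 0.51·√0.3333 = 0.2944
d₁ = [ln(270/250) + (0.042 + 0.51²/2)·0.3333] / 0.2944 = [0.0770 + 0.0573] / 0.2944 = 0.4561 ⇒ 0.46
d₂ = d₁ − σ√T = 0.4561 − 0.2944 = 0.1617 ⇒ 0.16
e^(−rT) = e^(−0.042·0.3333) = 0.9861
N(−d₂) = N(-0.16) = 0.4364;  N(−d₁) = N(-0.46) = 0.3228
P = 250·0.9861·0.4364 − 270·0.3228 = 107.5835 − 87.1560 = 20.4275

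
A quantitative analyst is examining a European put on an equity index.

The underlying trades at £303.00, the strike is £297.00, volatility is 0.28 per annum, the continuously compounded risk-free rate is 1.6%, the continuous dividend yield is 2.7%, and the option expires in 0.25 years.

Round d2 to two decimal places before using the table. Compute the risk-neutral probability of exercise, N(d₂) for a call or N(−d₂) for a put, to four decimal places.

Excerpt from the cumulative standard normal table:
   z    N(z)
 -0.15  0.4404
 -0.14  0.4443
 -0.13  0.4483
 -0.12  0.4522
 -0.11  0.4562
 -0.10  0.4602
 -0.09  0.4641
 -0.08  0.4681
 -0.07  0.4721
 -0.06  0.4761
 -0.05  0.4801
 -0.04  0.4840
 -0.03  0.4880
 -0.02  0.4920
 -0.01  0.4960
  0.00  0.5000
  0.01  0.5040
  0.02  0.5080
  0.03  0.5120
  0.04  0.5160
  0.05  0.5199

0.4801

σ√T = 0.28·√0.25 = 0.1400
d₁ = [ln(303/297) + (0.016 − 0.027 + ½·0.28²)·0.25] / (σ√T) = (0.0200 + 0.0071) / 0.1400 = 0.1932 which rounds to 0.19
d₂ = 0.1932 − 0.1400 = 0.0532 which rounds to 0.05
Pr(exercise) under Q = N(−d₂) = N(-0.05) = 0.4801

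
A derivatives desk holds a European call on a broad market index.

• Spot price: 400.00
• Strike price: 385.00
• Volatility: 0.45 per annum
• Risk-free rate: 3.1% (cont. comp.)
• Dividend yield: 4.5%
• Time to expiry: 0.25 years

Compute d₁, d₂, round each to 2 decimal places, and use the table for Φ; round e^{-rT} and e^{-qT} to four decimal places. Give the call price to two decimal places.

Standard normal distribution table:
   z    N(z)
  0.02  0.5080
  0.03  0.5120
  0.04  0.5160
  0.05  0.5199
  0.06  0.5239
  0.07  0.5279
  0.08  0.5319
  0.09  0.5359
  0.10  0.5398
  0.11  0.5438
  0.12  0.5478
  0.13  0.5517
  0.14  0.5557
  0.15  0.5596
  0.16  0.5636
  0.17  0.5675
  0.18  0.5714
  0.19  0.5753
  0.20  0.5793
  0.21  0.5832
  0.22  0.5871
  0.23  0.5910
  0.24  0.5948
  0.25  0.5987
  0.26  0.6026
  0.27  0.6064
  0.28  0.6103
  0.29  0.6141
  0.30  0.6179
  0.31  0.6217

σ√T = 0.45 × 0.5000 = 0.2250
ln(S/K) + (r − q + σ²/2)T = ln(400/385) + (0.031 − 0.045 + 0.45²/2)·0.25 = 0.0382 + 0.0218 = 0.0600
d₁ = 0.0600 / 0.2250 = 0.2668 ⇒ 0.27
d₂ = d₁ − σ√T = 0.2668 − 0.2250 = 0.0418 ⇒ 0.04
exp(−qT) = exp(−0.045·0.25) = 0.9888;  exp(−rT) = exp(−0.031·0.25) = 0.9923
N(d₁) = N(0.27) = 0.6064;  N(d₂) = N(0.04) = 0.5160
C = 400·0.9888·0.6064 − 385·0.9923·0.5160 = 239.8433 − 197.1303 = 42.7130

42.71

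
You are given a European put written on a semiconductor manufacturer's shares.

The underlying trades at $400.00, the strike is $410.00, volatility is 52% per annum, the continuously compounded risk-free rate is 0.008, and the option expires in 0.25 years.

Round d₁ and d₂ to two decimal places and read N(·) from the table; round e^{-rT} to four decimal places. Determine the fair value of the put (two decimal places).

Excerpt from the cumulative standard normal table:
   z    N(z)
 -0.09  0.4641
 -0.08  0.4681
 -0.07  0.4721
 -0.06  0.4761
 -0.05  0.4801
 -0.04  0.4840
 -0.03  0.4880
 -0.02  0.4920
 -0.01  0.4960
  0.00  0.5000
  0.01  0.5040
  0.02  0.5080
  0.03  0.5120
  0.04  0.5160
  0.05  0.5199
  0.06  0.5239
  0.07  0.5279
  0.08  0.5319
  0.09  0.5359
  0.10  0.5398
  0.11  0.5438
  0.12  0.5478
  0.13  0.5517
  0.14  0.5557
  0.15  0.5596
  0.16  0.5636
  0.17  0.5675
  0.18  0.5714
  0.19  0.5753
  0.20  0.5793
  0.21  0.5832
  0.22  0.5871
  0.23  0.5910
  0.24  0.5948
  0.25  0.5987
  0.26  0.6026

$46.63

σ√T = 0.52 × 0.5000 = 0.2600
d₁ = [ln(400/410) + (0.008 + 0.52²/2)·0.25] / 0.2600 = [-0.0247 + 0.0358] / 0.2600 = 0.0427 ≈ 0.04
d₂ = d₁ − σ√T = 0.0427 − 0.2600 = -0.2173 ≈ -0.22
e^(−rT) = e^(−0.008·0.25) = 0.9980
N(−d₂) = N(0.22) = 0.5871;  N(−d₁) = N(-0.04) = 0.4840
P = 410·0.9980·0.5871 − 400·0.4840 = 240.2296 − 193.6000 = 46.6296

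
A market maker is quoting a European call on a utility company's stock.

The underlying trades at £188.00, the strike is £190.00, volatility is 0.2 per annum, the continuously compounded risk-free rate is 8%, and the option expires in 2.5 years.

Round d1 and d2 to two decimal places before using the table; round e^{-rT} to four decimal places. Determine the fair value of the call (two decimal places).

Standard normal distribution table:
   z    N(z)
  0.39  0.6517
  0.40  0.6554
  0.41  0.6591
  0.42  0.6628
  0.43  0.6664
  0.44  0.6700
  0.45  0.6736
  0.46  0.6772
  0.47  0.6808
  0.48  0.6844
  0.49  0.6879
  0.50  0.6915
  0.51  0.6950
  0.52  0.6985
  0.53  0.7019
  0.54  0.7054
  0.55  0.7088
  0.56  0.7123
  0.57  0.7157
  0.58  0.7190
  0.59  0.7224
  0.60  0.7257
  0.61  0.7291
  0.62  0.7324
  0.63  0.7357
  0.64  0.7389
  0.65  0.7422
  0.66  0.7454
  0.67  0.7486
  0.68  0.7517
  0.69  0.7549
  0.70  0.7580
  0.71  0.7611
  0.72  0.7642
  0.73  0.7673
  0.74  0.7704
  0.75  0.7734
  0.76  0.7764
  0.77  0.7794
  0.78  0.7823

σ√T = 0.2 × 1.5811 = 0.3162
d₁ = [ln(188/190) + (0.08 + 0.2²/2)·2.5] / 0.3162 = [-0.0106 + 0.2500] / 0.3162 = 0.7571 ≈ 0.76
d₂ = d₁ − σ√T = 0.7571 − 0.3162 = 0.4409 ≈ 0.44
e^(−rT) = e^(−0.08·2.5) = 0.8187
C = 188·N(0.76) − 190·0.8187·N(0.44) = 188·0.7764 − 190·0.8187·0.6700 = 145.9632 − 104.2205 = 41.7427

£41.74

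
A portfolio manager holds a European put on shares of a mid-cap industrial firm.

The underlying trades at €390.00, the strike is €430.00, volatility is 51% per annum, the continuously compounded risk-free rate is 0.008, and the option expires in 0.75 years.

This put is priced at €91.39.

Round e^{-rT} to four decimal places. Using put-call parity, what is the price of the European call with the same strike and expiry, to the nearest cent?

e^(−rT) = e^(−0.008·0.75) = 0.9940
Put-call parity: C − P = S − K·e^(−rT) = 390 − 430·0.9940 = 390 − 427.4200 = -37.4200
C = P + (C − P) = 91.39 + (-37.4200) = 53.9700

€53.97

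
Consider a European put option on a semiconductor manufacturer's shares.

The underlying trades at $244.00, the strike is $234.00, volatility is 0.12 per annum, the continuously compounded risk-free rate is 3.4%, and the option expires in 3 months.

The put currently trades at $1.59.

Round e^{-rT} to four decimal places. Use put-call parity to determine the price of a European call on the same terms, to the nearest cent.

exp(−rT) = exp(−0.034·0.25) = 0.9915
Put-call parity: C − P = S − K·e^(−rT) = 244 − 234·0.9915 = 244 − 232.0110 = 11.9890
C = P + (C − P) = 1.59 + (11.9890) = 13.5790

$13.58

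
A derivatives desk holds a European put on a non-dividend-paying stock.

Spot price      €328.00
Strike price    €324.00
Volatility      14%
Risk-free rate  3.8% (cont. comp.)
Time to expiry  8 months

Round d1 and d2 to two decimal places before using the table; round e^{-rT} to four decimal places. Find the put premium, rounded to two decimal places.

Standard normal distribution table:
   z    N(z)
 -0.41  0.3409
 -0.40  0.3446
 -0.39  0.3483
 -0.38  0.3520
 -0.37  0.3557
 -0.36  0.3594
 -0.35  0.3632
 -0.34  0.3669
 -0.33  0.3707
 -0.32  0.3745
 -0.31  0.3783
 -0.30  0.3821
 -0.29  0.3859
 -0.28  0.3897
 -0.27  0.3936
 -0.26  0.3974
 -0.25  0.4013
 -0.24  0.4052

€10.10

σ√T = 0.14 × 0.8165 = 0.1143
d₁ = [ln(328/324) + (0.038 + 0.14²/2)·0.6667] / 0.1143 = [0.0123 + 0.0319] / 0.1143 = 0.3861 ≈ 0.39
d₂ = d₁ − σ√T = 0.3861 − 0.1143 = 0.2718 ≈ 0.27
e^(−rT) = e^(−0.038·0.6667) = 0.9750
P = 324·0.9750·N(-0.27) − 328·N(-0.39) = 324·0.9750·0.3936 − 328·0.3483 = 124.3382 − 114.2424 = 10.0958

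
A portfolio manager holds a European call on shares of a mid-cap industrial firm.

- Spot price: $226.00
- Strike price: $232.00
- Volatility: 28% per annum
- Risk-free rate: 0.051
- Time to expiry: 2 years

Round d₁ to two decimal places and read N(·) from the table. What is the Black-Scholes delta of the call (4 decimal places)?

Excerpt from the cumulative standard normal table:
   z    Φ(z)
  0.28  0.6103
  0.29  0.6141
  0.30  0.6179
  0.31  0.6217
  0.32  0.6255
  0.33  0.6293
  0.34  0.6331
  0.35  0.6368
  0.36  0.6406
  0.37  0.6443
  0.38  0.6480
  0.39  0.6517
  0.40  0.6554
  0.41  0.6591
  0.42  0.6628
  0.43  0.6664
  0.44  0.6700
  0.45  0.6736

σ√T = 0.28·√2 = 0.3960
d₁ = [ln(226/232) + (0.051 + 0.28²/2)·2] / 0.3960 = [-0.0262 + 0.1804] / 0.3960 = 0.3894 → 0.39
N(d₁) = N(0.39) = 0.6517
Δ_call = N(d₁) = 0.6517

0.6517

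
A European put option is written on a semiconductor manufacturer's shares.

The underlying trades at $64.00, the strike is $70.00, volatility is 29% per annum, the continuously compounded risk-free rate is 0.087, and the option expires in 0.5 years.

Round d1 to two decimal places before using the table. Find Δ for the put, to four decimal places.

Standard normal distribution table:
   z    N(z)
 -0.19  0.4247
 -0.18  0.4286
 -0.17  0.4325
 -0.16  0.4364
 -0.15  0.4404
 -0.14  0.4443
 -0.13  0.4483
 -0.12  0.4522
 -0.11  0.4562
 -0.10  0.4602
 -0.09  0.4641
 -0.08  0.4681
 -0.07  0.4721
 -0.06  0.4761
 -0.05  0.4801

-0.5478

T = 0.5;  σ√T = 0.2051
d₁ = [ln(64/70) + (0.087 + ½·0.29²)·0.5] / (σ√T) = (-0.0896 + 0.0645) / 0.2051 = -0.1223 → -0.12
N(d₁) = N(-0.12) = 0.4522
Δ_put = N(d₁) − 1 = 0.4522 − 1 = -0.5478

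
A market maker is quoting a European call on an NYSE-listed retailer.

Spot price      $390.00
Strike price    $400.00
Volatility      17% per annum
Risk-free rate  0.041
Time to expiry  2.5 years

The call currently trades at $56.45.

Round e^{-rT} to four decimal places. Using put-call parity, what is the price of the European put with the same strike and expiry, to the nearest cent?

e^(−rT) = e^(−0.041·2.5) = 0.9026
Put-call parity: C − P = S − K·e^(−rT) = 390 − 400·0.9026 = 390 − 361.0400 = 28.9600
P = C − (C − P) = 56.45 − (28.9600) = 27.4900

$27.49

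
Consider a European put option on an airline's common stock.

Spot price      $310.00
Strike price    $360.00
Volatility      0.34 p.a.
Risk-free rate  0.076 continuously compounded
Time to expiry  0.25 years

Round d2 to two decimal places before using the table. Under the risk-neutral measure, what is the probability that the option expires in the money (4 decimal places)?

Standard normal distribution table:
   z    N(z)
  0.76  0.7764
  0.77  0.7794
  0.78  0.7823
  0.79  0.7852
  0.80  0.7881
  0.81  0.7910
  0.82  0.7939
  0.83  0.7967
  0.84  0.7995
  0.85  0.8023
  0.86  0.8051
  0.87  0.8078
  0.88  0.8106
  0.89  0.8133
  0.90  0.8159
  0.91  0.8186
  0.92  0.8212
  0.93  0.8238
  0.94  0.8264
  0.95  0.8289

0.8023

σ√T = 0.34 × 0.5000 = 0.1700
d₁ = [ln(310/360) + (0.076 + 0.34²/2)·0.25] / 0.1700 = [-0.1495 + 0.0335] / 0.1700 = -0.6828 which rounds to -0.68
d₂ = d₁ − σ√T = -0.6828 − 0.1700 = -0.8528 which rounds to -0.85
Risk-neutral Pr[S_T < K] = N(−d₂) = N(0.85) = 0.8023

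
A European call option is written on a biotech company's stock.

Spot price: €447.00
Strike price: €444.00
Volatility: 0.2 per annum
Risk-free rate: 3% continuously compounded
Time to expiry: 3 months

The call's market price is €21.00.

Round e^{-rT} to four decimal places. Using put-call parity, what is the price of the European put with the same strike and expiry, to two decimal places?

€14.67

e^(−rT) = e^(−0.03·0.25) = 0.9925
Put-call parity: C − P = S − K·e^(−rT) = 447 − 444·0.9925 = 447 − 440.6700 = 6.3300
P = C − (C − P) = 21.00 − (6.3300) = 14.6700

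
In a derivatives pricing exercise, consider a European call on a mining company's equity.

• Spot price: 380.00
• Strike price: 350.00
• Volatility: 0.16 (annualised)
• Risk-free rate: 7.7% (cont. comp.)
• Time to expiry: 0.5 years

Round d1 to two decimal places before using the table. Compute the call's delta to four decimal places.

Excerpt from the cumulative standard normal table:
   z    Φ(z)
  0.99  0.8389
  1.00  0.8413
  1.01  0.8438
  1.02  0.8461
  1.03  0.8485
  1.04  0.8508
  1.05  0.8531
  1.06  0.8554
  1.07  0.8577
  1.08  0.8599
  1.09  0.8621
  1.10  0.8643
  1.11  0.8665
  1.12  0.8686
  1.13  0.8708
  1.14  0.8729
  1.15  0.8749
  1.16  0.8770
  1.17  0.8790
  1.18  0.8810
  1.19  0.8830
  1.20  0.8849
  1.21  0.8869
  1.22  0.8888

0.8686

σ√T = 0.16·√0.5 = 0.1131
d₁ = [ln(380/350) + (0.077 + 0.16²/2)·0.5] / 0.1131 = [0.0822 + 0.0449] / 0.1131 = 1.1238 → 1.12
N(d₁) = N(1.12) = 0.8686
Δ_call = N(d₁) = 0.8686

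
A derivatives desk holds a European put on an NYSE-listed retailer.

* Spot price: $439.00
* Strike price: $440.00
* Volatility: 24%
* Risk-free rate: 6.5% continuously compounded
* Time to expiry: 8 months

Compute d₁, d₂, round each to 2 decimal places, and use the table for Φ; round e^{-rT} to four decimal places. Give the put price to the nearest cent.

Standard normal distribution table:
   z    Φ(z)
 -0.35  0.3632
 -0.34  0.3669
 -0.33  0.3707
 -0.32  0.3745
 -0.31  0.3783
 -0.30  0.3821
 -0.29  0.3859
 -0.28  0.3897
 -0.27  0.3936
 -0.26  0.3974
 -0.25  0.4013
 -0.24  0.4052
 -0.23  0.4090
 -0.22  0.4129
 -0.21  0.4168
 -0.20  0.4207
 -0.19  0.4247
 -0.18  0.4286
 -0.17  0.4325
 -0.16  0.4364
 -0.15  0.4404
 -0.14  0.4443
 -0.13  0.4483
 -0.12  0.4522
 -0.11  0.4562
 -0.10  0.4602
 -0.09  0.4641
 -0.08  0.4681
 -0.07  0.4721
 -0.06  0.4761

$26.14

σ√T = 0.24 × 0.8165 = 0.1960
d₁ = [ln(439/440) + (0.065 + 0.24²/2)·0.6667] / 0.1960 = [-0.0023 + 0.0625] / 0.1960 = 0.3075 which rounds to 0.31
d₂ = d₁ − σ√T = 0.3075 − 0.1960 = 0.1115 which rounds to 0.11
exp(−rT) = exp(−0.065·0.6667) = 0.9576
P = 440·0.9576·N(-0.11) − 439·N(-0.31) = 440·0.9576·0.4562 − 439·0.3783 = 192.2171 − 166.0737 = 26.1434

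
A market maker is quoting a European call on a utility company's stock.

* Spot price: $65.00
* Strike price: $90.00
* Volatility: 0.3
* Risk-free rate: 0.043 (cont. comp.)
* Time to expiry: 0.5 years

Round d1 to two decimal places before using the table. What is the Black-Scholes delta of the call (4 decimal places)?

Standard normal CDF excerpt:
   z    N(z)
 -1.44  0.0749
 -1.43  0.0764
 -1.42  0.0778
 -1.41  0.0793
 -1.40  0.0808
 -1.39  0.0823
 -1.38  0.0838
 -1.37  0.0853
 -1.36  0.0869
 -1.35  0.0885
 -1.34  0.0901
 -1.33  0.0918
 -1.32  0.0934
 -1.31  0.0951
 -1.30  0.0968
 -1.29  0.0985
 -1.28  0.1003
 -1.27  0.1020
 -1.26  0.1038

σ√T = 0.3·√0.5 = 0.2121
d₁ = [ln(65/90) + (0.043 + ½·0.3²)·0.5] / (σ√T) = (-0.3254 + 0.0440) / 0.2121 = -1.3266 which rounds to -1.33
N(d₁) = N(-1.33) = 0.0918
Δ_call = N(d₁) = 0.0918

0.0918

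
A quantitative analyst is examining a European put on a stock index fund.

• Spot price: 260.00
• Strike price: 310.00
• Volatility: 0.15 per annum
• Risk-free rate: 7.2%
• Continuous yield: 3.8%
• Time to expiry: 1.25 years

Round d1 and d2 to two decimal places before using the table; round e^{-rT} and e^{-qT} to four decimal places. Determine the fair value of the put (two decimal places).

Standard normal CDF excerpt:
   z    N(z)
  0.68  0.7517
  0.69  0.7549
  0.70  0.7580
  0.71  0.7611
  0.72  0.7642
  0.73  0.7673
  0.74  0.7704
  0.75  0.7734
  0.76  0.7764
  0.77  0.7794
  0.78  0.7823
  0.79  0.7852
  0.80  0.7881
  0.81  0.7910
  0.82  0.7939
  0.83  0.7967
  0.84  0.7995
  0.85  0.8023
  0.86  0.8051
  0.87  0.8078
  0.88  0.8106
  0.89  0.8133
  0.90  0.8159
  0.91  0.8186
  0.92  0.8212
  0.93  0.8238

σ√T = 0.15 × 1.1180 = 0.1677
ln(S/K) + (r − q + σ²/2)T = ln(260/310) + (0.072 − 0.038 + 0.15²/2)·1.25 = -0.1759 + 0.0566 = -0.1193
d₁ = -0.1193 / 0.1677 = -0.7115 → -0.71
d₂ = d₁ − σ√T = -0.7115 − 0.1677 = -0.8792 → -0.88
exp(−qT) = exp(−0.038·1.25) = 0.9536;  exp(−rT) = exp(−0.072·1.25) = 0.9139
N(−d₂) = N(0.88) = 0.8106;  N(−d₁) = N(0.71) = 0.7611
P = 310·0.9139·0.8106 − 260·0.9536·0.7611 = 229.6503 − 188.7041 = 40.9462

40.95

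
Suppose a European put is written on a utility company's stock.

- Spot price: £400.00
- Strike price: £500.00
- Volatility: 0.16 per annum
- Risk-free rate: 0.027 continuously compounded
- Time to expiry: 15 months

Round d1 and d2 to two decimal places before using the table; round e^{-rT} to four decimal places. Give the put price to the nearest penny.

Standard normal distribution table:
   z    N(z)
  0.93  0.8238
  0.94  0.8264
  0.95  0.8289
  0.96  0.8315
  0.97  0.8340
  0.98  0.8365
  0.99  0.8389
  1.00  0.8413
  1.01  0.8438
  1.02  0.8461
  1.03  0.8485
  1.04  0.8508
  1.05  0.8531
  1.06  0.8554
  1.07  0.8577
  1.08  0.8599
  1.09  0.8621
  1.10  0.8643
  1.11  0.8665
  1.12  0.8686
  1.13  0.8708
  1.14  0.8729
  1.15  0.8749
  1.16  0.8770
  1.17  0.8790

T = 1.25;  σ√T = 0.1789
d₁ = [ln(400/500) + (0.027 + 0.16²/2)·1.25] / 0.1789 = [-0.2231 + 0.0498] / 0.1789 = -0.9693 ⇒ -0.97
d₂ = d₁ − σ√T = -0.9693 − 0.1789 = -1.1482 ⇒ -1.15
e^(−rT) = e^(−0.027·1.25) = 0.9668
P = 500·0.9668·N(1.15) − 400·N(0.97) = 500·0.9668·0.8749 − 400·0.8340 = 422.9267 − 333.6000 = 89.3267

£89.33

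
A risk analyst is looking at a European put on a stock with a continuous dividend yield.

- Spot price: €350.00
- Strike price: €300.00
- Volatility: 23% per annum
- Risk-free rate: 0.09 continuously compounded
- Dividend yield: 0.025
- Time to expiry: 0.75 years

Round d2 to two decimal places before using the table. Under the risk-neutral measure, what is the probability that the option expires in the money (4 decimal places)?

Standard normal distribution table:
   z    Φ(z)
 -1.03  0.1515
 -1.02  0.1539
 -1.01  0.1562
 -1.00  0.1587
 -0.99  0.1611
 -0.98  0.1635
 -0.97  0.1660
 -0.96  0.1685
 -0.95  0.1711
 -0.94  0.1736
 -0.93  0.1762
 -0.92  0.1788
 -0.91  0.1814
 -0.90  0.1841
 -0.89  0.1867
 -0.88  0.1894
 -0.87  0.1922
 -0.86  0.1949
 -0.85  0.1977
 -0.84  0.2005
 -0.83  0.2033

0.1788

σ√T = 0.23·√0.75 = 0.1992
d₁ = [ln(350/300) + (0.09 − 0.025 + ½·0.23²)·0.75] / (σ√T) = (0.1542 + 0.0686) / 0.1992 = 1.1182 which rounds to 1.12
d₂ = 1.1182 − 0.1992 = 0.9191 which rounds to 0.92
Pr(exercise) under Q = N(−d₂) = N(-0.92) = 0.1788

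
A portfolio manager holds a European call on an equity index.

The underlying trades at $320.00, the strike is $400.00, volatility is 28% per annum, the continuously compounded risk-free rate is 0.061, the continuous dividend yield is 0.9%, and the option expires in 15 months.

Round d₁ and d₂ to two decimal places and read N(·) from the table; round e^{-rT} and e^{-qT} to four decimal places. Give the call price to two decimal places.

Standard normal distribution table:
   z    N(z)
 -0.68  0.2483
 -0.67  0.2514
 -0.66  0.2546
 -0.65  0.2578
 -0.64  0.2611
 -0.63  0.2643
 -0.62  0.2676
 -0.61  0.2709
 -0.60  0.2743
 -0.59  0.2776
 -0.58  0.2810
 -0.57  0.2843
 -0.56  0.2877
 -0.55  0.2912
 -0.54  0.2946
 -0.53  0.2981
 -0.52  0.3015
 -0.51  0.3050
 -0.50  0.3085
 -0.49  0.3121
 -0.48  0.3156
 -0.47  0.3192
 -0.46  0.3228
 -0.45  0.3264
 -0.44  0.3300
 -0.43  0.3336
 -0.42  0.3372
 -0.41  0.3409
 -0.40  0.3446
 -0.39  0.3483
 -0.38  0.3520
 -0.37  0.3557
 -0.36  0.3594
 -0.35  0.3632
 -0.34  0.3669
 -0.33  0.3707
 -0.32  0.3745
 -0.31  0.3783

$20.56

σ√T = 0.28·√1.25 = 0.3130
d₁ = [ln(320/400) + (0.061 − 0.009 + ½·0.28²)·1.25] / (σ√T) = (-0.2231 + 0.1140) / 0.3130 = -0.3486 which rounds to -0.35
d₂ = -0.3486 − 0.3130 = -0.6617 which rounds to -0.66
e^(−qT) = e^(−0.009·1.25) = 0.9888;  e^(−rT) = e^(−0.061·1.25) = 0.9266
C = 320·0.9888·N(-0.35) − 400·0.9266·N(-0.66) = 320·0.9888·0.3632 − 400·0.9266·0.2546 = 114.9223 − 94.3649 = 20.5573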